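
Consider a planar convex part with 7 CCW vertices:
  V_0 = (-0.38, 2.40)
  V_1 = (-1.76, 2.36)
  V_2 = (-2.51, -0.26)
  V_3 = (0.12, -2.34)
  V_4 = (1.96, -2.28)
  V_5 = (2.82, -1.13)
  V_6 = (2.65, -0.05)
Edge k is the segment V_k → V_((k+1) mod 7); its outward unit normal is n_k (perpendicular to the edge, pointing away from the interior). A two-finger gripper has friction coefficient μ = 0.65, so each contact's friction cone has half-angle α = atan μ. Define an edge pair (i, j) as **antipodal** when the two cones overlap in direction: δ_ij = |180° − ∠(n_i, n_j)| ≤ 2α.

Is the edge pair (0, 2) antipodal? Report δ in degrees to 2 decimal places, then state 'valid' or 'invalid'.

δ = 40.00°, valid

α = atan 0.65 = 33.02°;  2α = 66.05°
edge 0: e_0 = (-1.38, -0.04);  n_0 = (-0.0290, +0.9996)
edge 2: e_2 = (+2.63, -2.08);  n_2 = (-0.6203, -0.7843)
∠(n_0, n_2) = 140.00°
δ = |180° − 140.00°| = 40.00°
40.00° ≤ 2α = 66.05°  →  valid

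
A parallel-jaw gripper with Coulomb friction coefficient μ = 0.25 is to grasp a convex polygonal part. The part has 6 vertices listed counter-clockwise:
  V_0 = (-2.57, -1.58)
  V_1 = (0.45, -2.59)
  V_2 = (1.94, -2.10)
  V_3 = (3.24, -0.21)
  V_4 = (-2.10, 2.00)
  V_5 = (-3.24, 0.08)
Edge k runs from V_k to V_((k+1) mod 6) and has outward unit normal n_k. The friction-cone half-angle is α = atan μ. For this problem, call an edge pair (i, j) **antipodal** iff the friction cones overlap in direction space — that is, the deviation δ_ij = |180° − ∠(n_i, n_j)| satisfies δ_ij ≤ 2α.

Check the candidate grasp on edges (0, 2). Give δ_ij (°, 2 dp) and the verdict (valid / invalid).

δ = 106.03°, invalid

α = atan 0.25 = 14.04°;  2α = 28.07°
edge 0: e_0 = (+3.02, -1.01);  n_0 = (-0.3172, -0.9484)
edge 2: e_2 = (+1.30, +1.89);  n_2 = (+0.8239, -0.5667)
∠(n_0, n_2) = 73.97°
δ = |180° − 73.97°| = 106.03°
106.03° > 2α = 28.07°  →  invalid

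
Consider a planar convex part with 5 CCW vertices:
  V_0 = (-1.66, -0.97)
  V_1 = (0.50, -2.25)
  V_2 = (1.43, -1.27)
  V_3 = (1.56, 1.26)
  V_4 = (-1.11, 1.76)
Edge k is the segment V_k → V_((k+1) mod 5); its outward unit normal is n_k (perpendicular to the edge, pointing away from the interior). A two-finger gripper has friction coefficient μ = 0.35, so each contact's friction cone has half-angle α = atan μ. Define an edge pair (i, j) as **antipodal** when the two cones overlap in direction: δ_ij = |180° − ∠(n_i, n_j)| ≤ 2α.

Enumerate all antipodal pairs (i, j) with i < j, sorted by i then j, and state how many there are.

count = 3; pairs: (0,3), (1,4), (2,4)

α = atan 0.35 = 19.29°;  2α = 38.58°
n_0 = (-0.5098, -0.8603)
n_1 = (+0.7254, -0.6884)
n_2 = (+0.9987, -0.0513)
n_3 = (+0.1841, +0.9829)
n_4 = (-0.9803, +0.1975)
  (0,1): δ = 102.85°  ·
  (0,2): δ = 62.29°  ·
  (0,3): δ = 20.04°  ✓
  (0,4): δ = 109.26°  ·
  (1,2): δ = 139.44°  ·
  (1,3): δ = 57.11°  ·
  (1,4): δ = 32.11°  ✓
  (2,3): δ = 97.67°  ·
  (2,4): δ = 8.45°  ✓
  (3,4): δ = 90.78°  ·
antipodal pairs: 3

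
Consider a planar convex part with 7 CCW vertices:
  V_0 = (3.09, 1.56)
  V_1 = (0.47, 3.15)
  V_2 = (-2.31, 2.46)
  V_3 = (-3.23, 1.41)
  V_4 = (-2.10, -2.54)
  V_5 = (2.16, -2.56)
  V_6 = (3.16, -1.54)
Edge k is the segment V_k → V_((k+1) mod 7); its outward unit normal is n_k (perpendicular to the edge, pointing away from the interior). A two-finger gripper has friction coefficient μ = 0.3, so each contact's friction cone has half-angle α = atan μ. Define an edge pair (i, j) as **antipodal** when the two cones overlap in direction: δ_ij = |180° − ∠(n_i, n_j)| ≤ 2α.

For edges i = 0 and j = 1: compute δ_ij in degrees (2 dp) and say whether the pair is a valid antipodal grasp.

δ = 134.81°, invalid

α = atan 0.3 = 16.70°;  2α = 33.40°
edge 0: e_0 = (-2.62, +1.59);  n_0 = (+0.5188, +0.8549)
edge 1: e_1 = (-2.78, -0.69);  n_1 = (-0.2409, +0.9706)
∠(n_0, n_1) = 45.19°
δ = |180° − 45.19°| = 134.81°
134.81° > 2α = 33.40°  →  invalid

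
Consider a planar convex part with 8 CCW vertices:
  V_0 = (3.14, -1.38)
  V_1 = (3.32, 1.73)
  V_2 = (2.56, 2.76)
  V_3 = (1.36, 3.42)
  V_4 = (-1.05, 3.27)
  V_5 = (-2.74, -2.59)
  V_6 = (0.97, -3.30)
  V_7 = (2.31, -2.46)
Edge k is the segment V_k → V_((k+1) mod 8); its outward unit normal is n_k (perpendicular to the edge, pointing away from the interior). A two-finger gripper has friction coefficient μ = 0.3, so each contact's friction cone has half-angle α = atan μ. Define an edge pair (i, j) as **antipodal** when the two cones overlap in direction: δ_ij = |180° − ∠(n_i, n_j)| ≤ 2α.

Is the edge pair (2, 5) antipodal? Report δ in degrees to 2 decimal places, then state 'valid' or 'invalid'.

δ = 17.98°, valid

α = atan 0.3 = 16.70°;  2α = 33.40°
edge 2: e_2 = (-1.20, +0.66);  n_2 = (+0.4819, +0.8762)
edge 5: e_5 = (+3.71, -0.71);  n_5 = (-0.1880, -0.9822)
∠(n_2, n_5) = 162.02°
δ = |180° − 162.02°| = 17.98°
17.98° ≤ 2α = 33.40°  →  valid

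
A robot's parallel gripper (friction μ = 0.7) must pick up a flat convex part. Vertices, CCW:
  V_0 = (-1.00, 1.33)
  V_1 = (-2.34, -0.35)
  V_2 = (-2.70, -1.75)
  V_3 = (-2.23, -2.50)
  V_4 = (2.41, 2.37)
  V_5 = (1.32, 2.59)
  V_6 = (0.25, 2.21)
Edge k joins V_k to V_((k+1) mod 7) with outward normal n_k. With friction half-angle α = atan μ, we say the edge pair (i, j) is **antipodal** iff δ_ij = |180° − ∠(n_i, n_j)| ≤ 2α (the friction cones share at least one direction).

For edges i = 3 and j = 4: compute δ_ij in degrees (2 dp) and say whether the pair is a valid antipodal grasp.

δ = 57.80°, valid

α = atan 0.7 = 34.99°;  2α = 69.98°
edge 3: e_3 = (+4.64, +4.87);  n_3 = (+0.7240, -0.6898)
edge 4: e_4 = (-1.09, +0.22);  n_4 = (+0.1978, +0.9802)
∠(n_3, n_4) = 122.20°
δ = |180° − 122.20°| = 57.80°
57.80° ≤ 2α = 69.98°  →  valid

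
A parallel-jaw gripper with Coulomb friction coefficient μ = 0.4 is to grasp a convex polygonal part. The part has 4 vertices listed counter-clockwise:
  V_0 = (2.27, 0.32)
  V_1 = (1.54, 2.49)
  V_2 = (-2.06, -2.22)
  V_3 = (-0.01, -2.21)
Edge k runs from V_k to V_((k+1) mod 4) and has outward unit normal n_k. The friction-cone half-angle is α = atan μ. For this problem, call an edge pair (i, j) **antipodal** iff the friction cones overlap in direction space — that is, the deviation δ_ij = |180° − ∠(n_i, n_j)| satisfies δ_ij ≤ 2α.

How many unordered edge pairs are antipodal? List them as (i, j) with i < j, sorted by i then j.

count = 1; pairs: (1,3)

α = atan 0.4 = 21.80°;  2α = 43.60°
n_0 = (+0.9478, +0.3188)
n_1 = (-0.7945, +0.6073)
n_2 = (+0.0049, -1.0000)
n_3 = (+0.7429, -0.6695)
  (0,1): δ = 55.99°  ·
  (0,2): δ = 71.69°  ·
  (0,3): δ = 119.38°  ·
  (1,2): δ = 52.33°  ·
  (1,3): δ = 4.63°  ✓
  (2,3): δ = 132.30°  ·
antipodal pairs: 1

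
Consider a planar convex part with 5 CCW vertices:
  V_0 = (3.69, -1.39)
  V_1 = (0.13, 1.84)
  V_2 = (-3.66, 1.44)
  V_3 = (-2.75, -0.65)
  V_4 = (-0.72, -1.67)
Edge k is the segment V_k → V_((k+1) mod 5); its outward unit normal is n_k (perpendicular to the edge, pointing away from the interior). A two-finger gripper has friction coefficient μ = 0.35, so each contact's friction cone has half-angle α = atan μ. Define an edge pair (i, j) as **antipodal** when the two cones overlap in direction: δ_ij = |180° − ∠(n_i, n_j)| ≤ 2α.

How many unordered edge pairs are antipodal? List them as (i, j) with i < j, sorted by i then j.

α = atan 0.35 = 19.29°;  2α = 38.58°
n_0 = (+0.6719, +0.7406)
n_1 = (-0.1050, +0.9945)
n_2 = (-0.9169, -0.3992)
n_3 = (-0.4490, -0.8935)
n_4 = (+0.0634, -0.9980)
  (0,1): δ = 131.76°  ·
  (0,2): δ = 24.25°  ✓
  (0,3): δ = 15.54°  ✓
  (0,4): δ = 45.85°  ·
  (1,2): δ = 72.50°  ·
  (1,3): δ = 32.70°  ✓
  (1,4): δ = 2.39°  ✓
  (2,3): δ = 140.21°  ·
  (2,4): δ = 109.90°  ·
  (3,4): δ = 149.69°  ·
antipodal pairs: 4

count = 4; pairs: (0,2), (0,3), (1,3), (1,4)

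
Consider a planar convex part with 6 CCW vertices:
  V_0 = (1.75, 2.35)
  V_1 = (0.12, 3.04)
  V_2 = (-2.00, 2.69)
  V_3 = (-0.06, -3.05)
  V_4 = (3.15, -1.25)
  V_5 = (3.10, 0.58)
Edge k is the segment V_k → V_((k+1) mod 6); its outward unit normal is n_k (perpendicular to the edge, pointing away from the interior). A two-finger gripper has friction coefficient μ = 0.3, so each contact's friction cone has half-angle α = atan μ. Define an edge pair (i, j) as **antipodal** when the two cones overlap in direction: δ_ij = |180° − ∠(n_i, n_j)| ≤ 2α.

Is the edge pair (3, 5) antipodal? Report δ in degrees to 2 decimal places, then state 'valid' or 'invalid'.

δ = 81.95°, invalid

α = atan 0.3 = 16.70°;  2α = 33.40°
edge 3: e_3 = (+3.21, +1.80);  n_3 = (+0.4891, -0.8722)
edge 5: e_5 = (-1.35, +1.77);  n_5 = (+0.7951, +0.6064)
∠(n_3, n_5) = 98.05°
δ = |180° − 98.05°| = 81.95°
81.95° > 2α = 33.40°  →  invalid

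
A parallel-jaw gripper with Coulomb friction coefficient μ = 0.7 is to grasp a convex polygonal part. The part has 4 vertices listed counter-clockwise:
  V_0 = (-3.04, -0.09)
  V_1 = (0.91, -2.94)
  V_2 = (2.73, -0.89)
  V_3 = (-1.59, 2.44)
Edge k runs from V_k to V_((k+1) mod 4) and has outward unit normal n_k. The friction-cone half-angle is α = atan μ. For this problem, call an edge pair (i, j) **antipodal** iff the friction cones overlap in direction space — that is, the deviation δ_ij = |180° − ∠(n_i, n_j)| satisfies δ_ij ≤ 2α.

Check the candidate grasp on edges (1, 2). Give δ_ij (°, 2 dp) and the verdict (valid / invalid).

α = atan 0.7 = 34.99°;  2α = 69.98°
edge 1: e_1 = (+1.82, +2.05);  n_1 = (+0.7478, -0.6639)
edge 2: e_2 = (-4.32, +3.33);  n_2 = (+0.6105, +0.7920)
∠(n_1, n_2) = 93.97°
δ = |180° − 93.97°| = 86.03°
86.03° > 2α = 69.98°  →  invalid

δ = 86.03°, invalid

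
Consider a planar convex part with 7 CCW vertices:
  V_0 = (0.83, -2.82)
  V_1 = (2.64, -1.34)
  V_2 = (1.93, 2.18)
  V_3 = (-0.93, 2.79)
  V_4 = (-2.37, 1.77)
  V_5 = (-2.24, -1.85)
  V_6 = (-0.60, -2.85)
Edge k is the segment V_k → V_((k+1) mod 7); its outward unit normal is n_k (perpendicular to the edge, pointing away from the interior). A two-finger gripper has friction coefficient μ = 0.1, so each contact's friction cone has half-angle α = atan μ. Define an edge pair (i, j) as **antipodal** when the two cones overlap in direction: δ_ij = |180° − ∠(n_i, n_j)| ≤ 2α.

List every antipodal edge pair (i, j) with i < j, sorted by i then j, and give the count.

α = atan 0.1 = 5.71°;  2α = 11.42°
n_0 = (+0.6330, -0.7741)
n_1 = (+0.9803, +0.1977)
n_2 = (+0.2086, +0.9780)
n_3 = (-0.5780, +0.8160)
n_4 = (-0.9994, -0.0359)
n_5 = (-0.5206, -0.8538)
n_6 = (+0.0210, -0.9998)
  (0,1): δ = 117.87°  ·
  (0,2): δ = 51.31°  ·
  (0,3): δ = 3.96°  ✓
  (0,4): δ = 52.78°  ·
  (0,5): δ = 109.35°  ·
  (0,6): δ = 141.93°  ·
  (1,2): δ = 113.44°  ·
  (1,3): δ = 66.09°  ·
  (1,4): δ = 9.35°  ✓
  (1,5): δ = 47.22°  ·
  (1,6): δ = 79.80°  ·
  (2,3): δ = 132.65°  ·
  (2,4): δ = 75.90°  ·
  (2,5): δ = 19.33°  ·
  (2,6): δ = 13.24°  ·
  (3,4): δ = 123.25°  ·
  (3,5): δ = 66.68°  ·
  (3,6): δ = 34.11°  ·
  (4,5): δ = 123.43°  ·
  (4,6): δ = 90.85°  ·
  (5,6): δ = 147.43°  ·
antipodal pairs: 2

count = 2; pairs: (0,3), (1,4)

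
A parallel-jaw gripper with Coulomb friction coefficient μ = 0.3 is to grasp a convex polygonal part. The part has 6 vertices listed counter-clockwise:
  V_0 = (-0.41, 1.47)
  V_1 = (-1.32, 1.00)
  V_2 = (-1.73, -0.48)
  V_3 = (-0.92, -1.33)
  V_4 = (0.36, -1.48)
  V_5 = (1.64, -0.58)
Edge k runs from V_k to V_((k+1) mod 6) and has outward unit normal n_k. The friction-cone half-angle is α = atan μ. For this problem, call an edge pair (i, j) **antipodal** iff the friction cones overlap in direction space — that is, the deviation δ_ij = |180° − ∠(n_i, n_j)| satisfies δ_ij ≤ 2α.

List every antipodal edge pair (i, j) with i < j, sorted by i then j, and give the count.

count = 2; pairs: (0,4), (2,5)

α = atan 0.3 = 16.70°;  2α = 33.40°
n_0 = (-0.4589, +0.8885)
n_1 = (-0.9637, +0.2670)
n_2 = (-0.7239, -0.6899)
n_3 = (-0.1164, -0.9932)
n_4 = (+0.5752, -0.8180)
n_5 = (+0.7071, +0.7071)
  (0,1): δ = 132.80°  ·
  (0,2): δ = 73.70°  ·
  (0,3): δ = 34.00°  ·
  (0,4): δ = 7.80°  ✓
  (0,5): δ = 107.68°  ·
  (1,2): δ = 120.90°  ·
  (1,3): δ = 81.20°  ·
  (1,4): δ = 39.40°  ·
  (1,5): δ = 60.48°  ·
  (2,3): δ = 140.30°  ·
  (2,4): δ = 98.51°  ·
  (2,5): δ = 1.38°  ✓
  (3,4): δ = 138.20°  ·
  (3,5): δ = 38.32°  ·
  (4,5): δ = 80.11°  ·
antipodal pairs: 2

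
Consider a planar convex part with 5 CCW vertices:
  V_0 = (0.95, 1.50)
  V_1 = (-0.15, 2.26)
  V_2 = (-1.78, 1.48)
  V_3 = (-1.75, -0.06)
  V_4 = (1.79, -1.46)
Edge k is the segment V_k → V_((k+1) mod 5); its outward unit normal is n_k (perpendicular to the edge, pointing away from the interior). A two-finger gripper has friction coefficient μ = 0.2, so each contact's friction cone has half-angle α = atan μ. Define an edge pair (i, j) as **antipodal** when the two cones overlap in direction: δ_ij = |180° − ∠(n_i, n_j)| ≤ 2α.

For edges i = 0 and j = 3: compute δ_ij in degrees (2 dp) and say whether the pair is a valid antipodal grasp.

α = atan 0.2 = 11.31°;  2α = 22.62°
edge 0: e_0 = (-1.10, +0.76);  n_0 = (+0.5684, +0.8227)
edge 3: e_3 = (+3.54, -1.40);  n_3 = (-0.3678, -0.9299)
∠(n_0, n_3) = 166.94°
δ = |180° − 166.94°| = 13.06°
13.06° ≤ 2α = 22.62°  →  valid

δ = 13.06°, valid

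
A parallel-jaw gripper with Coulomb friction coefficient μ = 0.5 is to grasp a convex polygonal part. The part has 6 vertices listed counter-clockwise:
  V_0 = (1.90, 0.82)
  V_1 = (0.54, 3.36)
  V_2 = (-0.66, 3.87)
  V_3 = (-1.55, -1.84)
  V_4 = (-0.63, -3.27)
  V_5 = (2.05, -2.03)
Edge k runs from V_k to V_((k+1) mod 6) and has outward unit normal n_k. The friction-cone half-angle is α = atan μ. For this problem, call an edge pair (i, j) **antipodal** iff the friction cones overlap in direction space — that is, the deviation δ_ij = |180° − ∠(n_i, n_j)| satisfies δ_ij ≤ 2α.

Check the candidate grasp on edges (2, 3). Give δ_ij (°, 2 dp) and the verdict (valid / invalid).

α = atan 0.5 = 26.57°;  2α = 53.13°
edge 2: e_2 = (-0.89, -5.71);  n_2 = (-0.9881, +0.1540)
edge 3: e_3 = (+0.92, -1.43);  n_3 = (-0.8410, -0.5411)
∠(n_2, n_3) = 41.61°
δ = |180° − 41.61°| = 138.39°
138.39° > 2α = 53.13°  →  invalid

δ = 138.39°, invalid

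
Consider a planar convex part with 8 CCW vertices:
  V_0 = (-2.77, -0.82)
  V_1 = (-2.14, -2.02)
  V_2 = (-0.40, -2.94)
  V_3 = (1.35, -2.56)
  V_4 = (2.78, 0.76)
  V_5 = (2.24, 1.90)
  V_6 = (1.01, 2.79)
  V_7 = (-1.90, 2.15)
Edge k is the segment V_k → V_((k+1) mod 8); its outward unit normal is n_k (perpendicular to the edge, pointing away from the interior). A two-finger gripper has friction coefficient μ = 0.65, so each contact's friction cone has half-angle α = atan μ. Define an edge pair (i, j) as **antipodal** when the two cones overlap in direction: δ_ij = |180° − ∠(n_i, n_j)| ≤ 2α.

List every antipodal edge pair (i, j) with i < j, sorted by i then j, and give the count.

count = 12; pairs: (0,3), (0,4), (0,5), (1,4), (1,5), (1,6), (2,5), (2,6), (2,7), (3,6), (3,7), (4,7)

α = atan 0.65 = 33.02°;  2α = 66.05°
n_0 = (-0.8854, -0.4648)
n_1 = (-0.4674, -0.8840)
n_2 = (+0.2122, -0.9772)
n_3 = (+0.9184, -0.3956)
n_4 = (+0.9037, +0.4281)
n_5 = (+0.5862, +0.8102)
n_6 = (-0.2148, +0.9767)
n_7 = (-0.9597, +0.2811)
  (0,1): δ = 145.57°  ·
  (0,2): δ = 105.45°  ·
  (0,3): δ = 51.00°  ✓
  (0,4): δ = 2.35°  ✓
  (0,5): δ = 26.41°  ✓
  (0,6): δ = 74.70°  ·
  (0,7): δ = 135.97°  ·
  (1,2): δ = 139.88°  ·
  (1,3): δ = 85.44°  ·
  (1,4): δ = 36.79°  ✓
  (1,5): δ = 8.02°  ✓
  (1,6): δ = 40.27°  ✓
  (1,7): δ = 101.54°  ·
  (2,3): δ = 125.55°  ·
  (2,4): δ = 76.91°  ·
  (2,5): δ = 48.14°  ✓
  (2,6): δ = 0.15°  ✓
  (2,7): δ = 61.42°  ✓
  (3,4): δ = 131.35°  ·
  (3,5): δ = 102.59°  ·
  (3,6): δ = 54.29°  ✓
  (3,7): δ = 6.98°  ✓
  (4,5): δ = 151.23°  ·
  (4,6): δ = 102.94°  ·
  (4,7): δ = 41.67°  ✓
  (5,6): δ = 131.71°  ·
  (5,7): δ = 70.44°  ·
  (6,7): δ = 118.73°  ·
antipodal pairs: 12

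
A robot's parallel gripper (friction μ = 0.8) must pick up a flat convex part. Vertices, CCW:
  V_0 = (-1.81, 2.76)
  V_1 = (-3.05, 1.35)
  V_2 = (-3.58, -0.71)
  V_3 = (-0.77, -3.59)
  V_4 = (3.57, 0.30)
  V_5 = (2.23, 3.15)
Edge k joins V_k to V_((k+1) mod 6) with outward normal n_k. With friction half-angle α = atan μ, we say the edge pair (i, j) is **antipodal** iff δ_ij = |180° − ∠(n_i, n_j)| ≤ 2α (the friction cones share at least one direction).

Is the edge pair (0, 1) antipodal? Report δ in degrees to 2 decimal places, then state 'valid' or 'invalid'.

α = atan 0.8 = 38.66°;  2α = 77.32°
edge 0: e_0 = (-1.24, -1.41);  n_0 = (-0.7509, +0.6604)
edge 1: e_1 = (-0.53, -2.06);  n_1 = (-0.9685, +0.2492)
∠(n_0, n_1) = 26.90°
δ = |180° − 26.90°| = 153.10°
153.10° > 2α = 77.32°  →  invalid

δ = 153.10°, invalid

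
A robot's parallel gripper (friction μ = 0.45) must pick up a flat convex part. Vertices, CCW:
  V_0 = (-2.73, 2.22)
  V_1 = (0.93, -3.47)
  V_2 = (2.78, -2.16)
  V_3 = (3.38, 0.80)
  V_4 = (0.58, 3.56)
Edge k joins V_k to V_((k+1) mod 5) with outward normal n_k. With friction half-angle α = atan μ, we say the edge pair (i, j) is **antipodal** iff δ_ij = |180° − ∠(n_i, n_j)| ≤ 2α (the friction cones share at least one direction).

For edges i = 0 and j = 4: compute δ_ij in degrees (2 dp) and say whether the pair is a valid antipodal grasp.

α = atan 0.45 = 24.23°;  2α = 48.46°
edge 0: e_0 = (+3.66, -5.69);  n_0 = (-0.8410, -0.5410)
edge 4: e_4 = (-3.31, -1.34);  n_4 = (-0.3753, +0.9269)
∠(n_0, n_4) = 100.71°
δ = |180° − 100.71°| = 79.29°
79.29° > 2α = 48.46°  →  invalid

δ = 79.29°, invalid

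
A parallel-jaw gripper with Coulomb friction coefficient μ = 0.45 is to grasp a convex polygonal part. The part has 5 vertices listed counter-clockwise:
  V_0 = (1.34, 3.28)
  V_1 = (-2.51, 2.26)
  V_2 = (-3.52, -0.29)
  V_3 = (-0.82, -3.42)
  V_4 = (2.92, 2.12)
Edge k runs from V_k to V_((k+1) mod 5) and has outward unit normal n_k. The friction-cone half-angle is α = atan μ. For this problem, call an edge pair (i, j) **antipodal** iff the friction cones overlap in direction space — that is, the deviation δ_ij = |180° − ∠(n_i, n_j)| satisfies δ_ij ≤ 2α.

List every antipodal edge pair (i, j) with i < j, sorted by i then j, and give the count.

α = atan 0.45 = 24.23°;  2α = 48.46°
n_0 = (-0.2561, +0.9667)
n_1 = (-0.9297, +0.3682)
n_2 = (-0.7572, -0.6532)
n_3 = (+0.8288, -0.5595)
n_4 = (+0.5918, +0.8061)
  (0,1): δ = 126.45°  ·
  (0,2): δ = 64.06°  ·
  (0,3): δ = 41.14°  ✓
  (0,4): δ = 128.88°  ·
  (1,2): δ = 117.61°  ·
  (1,3): δ = 12.42°  ✓
  (1,4): δ = 75.32°  ·
  (2,3): δ = 74.80°  ·
  (2,4): δ = 12.93°  ✓
  (3,4): δ = 92.26°  ·
antipodal pairs: 3

count = 3; pairs: (0,3), (1,3), (2,4)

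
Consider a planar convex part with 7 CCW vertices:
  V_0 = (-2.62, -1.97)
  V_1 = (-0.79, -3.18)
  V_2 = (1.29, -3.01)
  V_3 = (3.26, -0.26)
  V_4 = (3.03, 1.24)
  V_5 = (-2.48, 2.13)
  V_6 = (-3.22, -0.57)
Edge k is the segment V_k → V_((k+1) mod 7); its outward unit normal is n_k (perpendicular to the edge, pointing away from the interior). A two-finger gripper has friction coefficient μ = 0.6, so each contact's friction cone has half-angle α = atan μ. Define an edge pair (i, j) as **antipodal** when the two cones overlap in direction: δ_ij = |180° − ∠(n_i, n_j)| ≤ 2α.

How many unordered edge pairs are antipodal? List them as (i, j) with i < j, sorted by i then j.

α = atan 0.6 = 30.96°;  2α = 61.93°
n_0 = (-0.5515, -0.8341)
n_1 = (+0.0815, -0.9967)
n_2 = (+0.8129, -0.5824)
n_3 = (+0.9884, +0.1516)
n_4 = (+0.1595, +0.9872)
n_5 = (-0.9644, +0.2643)
n_6 = (-0.9191, -0.3939)
  (0,1): δ = 141.85°  ·
  (0,2): δ = 92.14°  ·
  (0,3): δ = 47.81°  ✓
  (0,4): δ = 24.30°  ✓
  (0,5): δ = 108.15°  ·
  (0,6): δ = 146.67°  ·
  (1,2): δ = 130.29°  ·
  (1,3): δ = 85.95°  ·
  (1,4): δ = 13.85°  ✓
  (1,5): δ = 70.00°  ·
  (1,6): δ = 108.53°  ·
  (2,3): δ = 135.67°  ·
  (2,4): δ = 63.56°  ·
  (2,5): δ = 20.29°  ✓
  (2,6): δ = 58.82°  ✓
  (3,4): δ = 107.89°  ·
  (3,5): δ = 24.04°  ✓
  (3,6): δ = 14.48°  ✓
  (4,5): δ = 96.15°  ·
  (4,6): δ = 57.63°  ✓
  (5,6): δ = 141.47°  ·
antipodal pairs: 8

count = 8; pairs: (0,3), (0,4), (1,4), (2,5), (2,6), (3,5), (3,6), (4,6)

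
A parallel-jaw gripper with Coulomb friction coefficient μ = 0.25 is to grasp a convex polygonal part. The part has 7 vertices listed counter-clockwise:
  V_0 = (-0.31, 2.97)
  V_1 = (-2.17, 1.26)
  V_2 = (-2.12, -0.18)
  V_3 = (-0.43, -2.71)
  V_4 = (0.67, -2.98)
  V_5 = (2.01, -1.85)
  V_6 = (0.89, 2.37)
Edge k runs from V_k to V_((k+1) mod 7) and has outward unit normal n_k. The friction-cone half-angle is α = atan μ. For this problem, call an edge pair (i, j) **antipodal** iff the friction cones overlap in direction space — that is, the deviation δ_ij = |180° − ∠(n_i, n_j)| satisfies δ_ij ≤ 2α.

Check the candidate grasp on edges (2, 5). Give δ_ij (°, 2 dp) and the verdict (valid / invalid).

δ = 18.88°, valid

α = atan 0.25 = 14.04°;  2α = 28.07°
edge 2: e_2 = (+1.69, -2.53);  n_2 = (-0.8315, -0.5555)
edge 5: e_5 = (-1.12, +4.22);  n_5 = (+0.9665, +0.2565)
∠(n_2, n_5) = 161.12°
δ = |180° − 161.12°| = 18.88°
18.88° ≤ 2α = 28.07°  →  valid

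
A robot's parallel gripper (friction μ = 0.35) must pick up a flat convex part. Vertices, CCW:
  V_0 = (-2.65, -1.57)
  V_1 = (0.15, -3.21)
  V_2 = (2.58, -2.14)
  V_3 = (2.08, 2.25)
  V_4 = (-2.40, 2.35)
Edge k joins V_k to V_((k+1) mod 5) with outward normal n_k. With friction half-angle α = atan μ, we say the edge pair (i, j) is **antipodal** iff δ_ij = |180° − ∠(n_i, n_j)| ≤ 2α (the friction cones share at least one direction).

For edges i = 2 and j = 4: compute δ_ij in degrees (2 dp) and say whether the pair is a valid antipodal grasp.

δ = 10.15°, valid

α = atan 0.35 = 19.29°;  2α = 38.58°
edge 2: e_2 = (-0.50, +4.39);  n_2 = (+0.9936, +0.1132)
edge 4: e_4 = (-0.25, -3.92);  n_4 = (-0.9980, +0.0636)
∠(n_2, n_4) = 169.85°
δ = |180° − 169.85°| = 10.15°
10.15° ≤ 2α = 38.58°  →  valid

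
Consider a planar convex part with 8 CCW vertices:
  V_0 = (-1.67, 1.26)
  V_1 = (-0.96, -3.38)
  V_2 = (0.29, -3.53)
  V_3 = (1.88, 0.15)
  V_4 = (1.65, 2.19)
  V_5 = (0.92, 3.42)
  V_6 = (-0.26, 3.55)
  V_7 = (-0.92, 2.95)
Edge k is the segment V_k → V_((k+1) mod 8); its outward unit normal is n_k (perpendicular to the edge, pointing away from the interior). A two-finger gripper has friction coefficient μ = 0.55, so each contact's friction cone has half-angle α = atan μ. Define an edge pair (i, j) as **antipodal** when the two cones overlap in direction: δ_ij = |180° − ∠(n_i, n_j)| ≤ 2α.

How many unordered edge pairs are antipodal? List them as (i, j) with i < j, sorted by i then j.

α = atan 0.55 = 28.81°;  2α = 57.62°
n_0 = (-0.9885, -0.1513)
n_1 = (-0.1191, -0.9929)
n_2 = (+0.9180, -0.3966)
n_3 = (+0.9937, +0.1120)
n_4 = (+0.8600, +0.5104)
n_5 = (+0.1095, +0.9940)
n_6 = (-0.6727, +0.7399)
n_7 = (-0.9140, +0.4056)
  (0,1): δ = 105.54°  ·
  (0,2): δ = 32.07°  ✓
  (0,3): δ = 2.27°  ✓
  (0,4): δ = 21.99°  ✓
  (0,5): δ = 75.01°  ·
  (0,6): δ = 123.57°  ·
  (0,7): δ = 147.37°  ·
  (1,2): δ = 106.52°  ·
  (1,3): δ = 76.72°  ·
  (1,4): δ = 52.47°  ✓
  (1,5): δ = 0.56°  ✓
  (1,6): δ = 49.12°  ✓
  (1,7): δ = 72.91°  ·
  (2,3): δ = 150.20°  ·
  (2,4): δ = 125.94°  ·
  (2,5): δ = 72.92°  ·
  (2,6): δ = 24.36°  ✓
  (2,7): δ = 0.56°  ✓
  (3,4): δ = 155.74°  ·
  (3,5): δ = 102.72°  ·
  (3,6): δ = 54.16°  ✓
  (3,7): δ = 30.36°  ✓
  (4,5): δ = 126.98°  ·
  (4,6): δ = 78.42°  ·
  (4,7): δ = 54.62°  ✓
  (5,6): δ = 131.44°  ·
  (5,7): δ = 107.64°  ·
  (6,7): δ = 156.20°  ·
antipodal pairs: 11

count = 11; pairs: (0,2), (0,3), (0,4), (1,4), (1,5), (1,6), (2,6), (2,7), (3,6), (3,7), (4,7)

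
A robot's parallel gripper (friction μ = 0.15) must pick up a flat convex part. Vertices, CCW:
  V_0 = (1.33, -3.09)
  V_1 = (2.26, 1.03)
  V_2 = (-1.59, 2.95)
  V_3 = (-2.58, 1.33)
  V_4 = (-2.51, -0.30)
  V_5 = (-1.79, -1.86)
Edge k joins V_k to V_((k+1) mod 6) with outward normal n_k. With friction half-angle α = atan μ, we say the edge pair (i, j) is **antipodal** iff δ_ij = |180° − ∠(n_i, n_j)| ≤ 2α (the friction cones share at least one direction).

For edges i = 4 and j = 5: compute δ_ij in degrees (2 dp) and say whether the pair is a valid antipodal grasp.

α = atan 0.15 = 8.53°;  2α = 17.06°
edge 4: e_4 = (+0.72, -1.56);  n_4 = (-0.9080, -0.4191)
edge 5: e_5 = (+3.12, -1.23);  n_5 = (-0.3668, -0.9303)
∠(n_4, n_5) = 43.71°
δ = |180° − 43.71°| = 136.29°
136.29° > 2α = 17.06°  →  invalid

δ = 136.29°, invalid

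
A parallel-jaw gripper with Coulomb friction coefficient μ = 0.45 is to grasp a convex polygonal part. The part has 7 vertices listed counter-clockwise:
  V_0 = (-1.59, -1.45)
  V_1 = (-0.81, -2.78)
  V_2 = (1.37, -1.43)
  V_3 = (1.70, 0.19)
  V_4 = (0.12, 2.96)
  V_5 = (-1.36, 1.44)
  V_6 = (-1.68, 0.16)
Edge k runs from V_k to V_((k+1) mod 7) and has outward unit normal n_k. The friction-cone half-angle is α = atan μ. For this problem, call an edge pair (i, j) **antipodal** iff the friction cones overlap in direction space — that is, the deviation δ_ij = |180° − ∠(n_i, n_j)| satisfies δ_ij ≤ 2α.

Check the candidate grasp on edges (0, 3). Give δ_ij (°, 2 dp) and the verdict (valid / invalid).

δ = 0.69°, valid

α = atan 0.45 = 24.23°;  2α = 48.46°
edge 0: e_0 = (+0.78, -1.33);  n_0 = (-0.8626, -0.5059)
edge 3: e_3 = (-1.58, +2.77);  n_3 = (+0.8686, +0.4955)
∠(n_0, n_3) = 179.31°
δ = |180° − 179.31°| = 0.69°
0.69° ≤ 2α = 48.46°  →  valid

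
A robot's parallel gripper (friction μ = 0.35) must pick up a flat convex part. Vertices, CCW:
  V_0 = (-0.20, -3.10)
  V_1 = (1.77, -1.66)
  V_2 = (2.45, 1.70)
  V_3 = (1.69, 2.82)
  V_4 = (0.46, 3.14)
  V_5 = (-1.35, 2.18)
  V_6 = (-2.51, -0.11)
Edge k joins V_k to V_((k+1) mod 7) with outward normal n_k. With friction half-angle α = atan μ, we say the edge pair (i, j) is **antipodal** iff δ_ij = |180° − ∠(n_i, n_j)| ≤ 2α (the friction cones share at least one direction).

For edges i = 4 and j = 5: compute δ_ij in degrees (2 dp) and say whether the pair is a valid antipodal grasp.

δ = 144.81°, invalid

α = atan 0.35 = 19.29°;  2α = 38.58°
edge 4: e_4 = (-1.81, -0.96);  n_4 = (-0.4686, +0.8834)
edge 5: e_5 = (-1.16, -2.29);  n_5 = (-0.8921, +0.4519)
∠(n_4, n_5) = 35.19°
δ = |180° − 35.19°| = 144.81°
144.81° > 2α = 38.58°  →  invalid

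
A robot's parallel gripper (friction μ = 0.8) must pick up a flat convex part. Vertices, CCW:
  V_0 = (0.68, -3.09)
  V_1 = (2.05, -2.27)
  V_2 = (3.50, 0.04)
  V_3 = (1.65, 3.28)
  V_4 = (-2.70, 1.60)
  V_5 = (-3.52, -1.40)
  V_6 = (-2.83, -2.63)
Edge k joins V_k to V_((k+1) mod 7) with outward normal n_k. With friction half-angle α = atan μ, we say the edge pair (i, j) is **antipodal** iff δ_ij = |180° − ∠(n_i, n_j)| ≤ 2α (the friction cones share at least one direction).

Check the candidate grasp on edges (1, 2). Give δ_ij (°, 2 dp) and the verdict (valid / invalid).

δ = 118.16°, invalid

α = atan 0.8 = 38.66°;  2α = 77.32°
edge 1: e_1 = (+1.45, +2.31);  n_1 = (+0.8470, -0.5316)
edge 2: e_2 = (-1.85, +3.24);  n_2 = (+0.8684, +0.4959)
∠(n_1, n_2) = 61.84°
δ = |180° − 61.84°| = 118.16°
118.16° > 2α = 77.32°  →  invalid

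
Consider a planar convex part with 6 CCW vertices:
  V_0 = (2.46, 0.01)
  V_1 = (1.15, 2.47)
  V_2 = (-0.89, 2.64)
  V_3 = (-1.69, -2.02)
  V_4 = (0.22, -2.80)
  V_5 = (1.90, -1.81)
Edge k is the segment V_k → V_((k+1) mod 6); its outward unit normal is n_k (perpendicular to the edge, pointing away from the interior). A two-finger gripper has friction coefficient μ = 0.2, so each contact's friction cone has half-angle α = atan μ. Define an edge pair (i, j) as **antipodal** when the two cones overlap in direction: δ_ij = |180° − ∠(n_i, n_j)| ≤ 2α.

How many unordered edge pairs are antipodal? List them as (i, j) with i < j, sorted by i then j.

α = atan 0.2 = 11.31°;  2α = 22.62°
n_0 = (+0.8827, +0.4700)
n_1 = (+0.0830, +0.9965)
n_2 = (-0.9856, +0.1692)
n_3 = (-0.3781, -0.9258)
n_4 = (+0.5077, -0.8615)
n_5 = (+0.9558, -0.2941)
  (0,1): δ = 122.80°  ·
  (0,2): δ = 37.78°  ·
  (0,3): δ = 39.75°  ·
  (0,4): δ = 92.47°  ·
  (0,5): δ = 134.86°  ·
  (1,2): δ = 94.98°  ·
  (1,3): δ = 17.45°  ✓
  (1,4): δ = 35.27°  ·
  (1,5): δ = 77.66°  ·
  (2,3): δ = 102.47°  ·
  (2,4): δ = 49.75°  ·
  (2,5): δ = 7.36°  ✓
  (3,4): δ = 127.28°  ·
  (3,5): δ = 84.89°  ·
  (4,5): δ = 137.61°  ·
antipodal pairs: 2

count = 2; pairs: (1,3), (2,5)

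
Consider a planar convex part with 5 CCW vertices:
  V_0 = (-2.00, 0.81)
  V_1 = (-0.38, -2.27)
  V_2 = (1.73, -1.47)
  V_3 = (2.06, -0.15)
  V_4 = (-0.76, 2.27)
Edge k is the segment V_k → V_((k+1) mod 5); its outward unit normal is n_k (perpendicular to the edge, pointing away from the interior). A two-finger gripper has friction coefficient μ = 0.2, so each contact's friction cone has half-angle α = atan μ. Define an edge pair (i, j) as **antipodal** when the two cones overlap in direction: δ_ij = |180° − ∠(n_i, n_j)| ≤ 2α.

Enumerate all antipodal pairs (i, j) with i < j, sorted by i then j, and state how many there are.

α = atan 0.2 = 11.31°;  2α = 22.62°
n_0 = (-0.8850, -0.4655)
n_1 = (+0.3545, -0.9350)
n_2 = (+0.9701, -0.2425)
n_3 = (+0.6512, +0.7589)
n_4 = (-0.7622, +0.6473)
  (0,1): δ = 96.98°  ·
  (0,2): δ = 41.78°  ·
  (0,3): δ = 21.62°  ✓
  (0,4): δ = 111.92°  ·
  (1,2): δ = 124.80°  ·
  (1,3): δ = 61.40°  ·
  (1,4): δ = 28.89°  ·
  (2,3): δ = 116.60°  ·
  (2,4): δ = 26.31°  ·
  (3,4): δ = 89.71°  ·
antipodal pairs: 1

count = 1; pairs: (0,3)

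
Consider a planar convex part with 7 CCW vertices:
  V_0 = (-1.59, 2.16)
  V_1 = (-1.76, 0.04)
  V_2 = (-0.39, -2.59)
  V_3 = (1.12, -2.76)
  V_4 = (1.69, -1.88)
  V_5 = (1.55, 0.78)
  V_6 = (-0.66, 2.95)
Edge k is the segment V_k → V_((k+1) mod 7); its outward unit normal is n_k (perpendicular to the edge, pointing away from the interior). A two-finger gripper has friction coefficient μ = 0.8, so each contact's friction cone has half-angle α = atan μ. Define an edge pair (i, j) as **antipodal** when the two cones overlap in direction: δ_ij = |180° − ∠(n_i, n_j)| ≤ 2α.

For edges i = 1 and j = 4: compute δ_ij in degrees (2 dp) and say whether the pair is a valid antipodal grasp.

δ = 24.50°, valid

α = atan 0.8 = 38.66°;  2α = 77.32°
edge 1: e_1 = (+1.37, -2.63);  n_1 = (-0.8869, -0.4620)
edge 4: e_4 = (-0.14, +2.66);  n_4 = (+0.9986, +0.0526)
∠(n_1, n_4) = 155.50°
δ = |180° − 155.50°| = 24.50°
24.50° ≤ 2α = 77.32°  →  valid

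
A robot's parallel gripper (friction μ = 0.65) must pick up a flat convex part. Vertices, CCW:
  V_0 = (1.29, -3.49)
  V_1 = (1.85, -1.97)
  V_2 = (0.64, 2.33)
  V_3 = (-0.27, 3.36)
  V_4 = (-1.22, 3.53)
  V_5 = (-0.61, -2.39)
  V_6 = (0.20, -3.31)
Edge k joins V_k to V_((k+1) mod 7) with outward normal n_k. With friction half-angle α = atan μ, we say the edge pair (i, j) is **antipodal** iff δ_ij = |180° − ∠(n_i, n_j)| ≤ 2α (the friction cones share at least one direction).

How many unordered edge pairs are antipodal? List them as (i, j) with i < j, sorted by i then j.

α = atan 0.65 = 33.02°;  2α = 66.05°
n_0 = (+0.9383, -0.3457)
n_1 = (+0.9626, +0.2709)
n_2 = (+0.7494, +0.6621)
n_3 = (+0.1761, +0.9844)
n_4 = (-0.9947, -0.1025)
n_5 = (-0.7506, -0.6608)
n_6 = (-0.1629, -0.9866)
  (0,1): δ = 144.06°  ·
  (0,2): δ = 118.31°  ·
  (0,3): δ = 79.92°  ·
  (0,4): δ = 26.11°  ✓
  (0,5): δ = 61.59°  ✓
  (0,6): δ = 100.85°  ·
  (1,2): δ = 154.26°  ·
  (1,3): δ = 115.86°  ·
  (1,4): δ = 9.83°  ✓
  (1,5): δ = 25.65°  ✓
  (1,6): δ = 64.91°  ✓
  (2,3): δ = 141.61°  ·
  (2,4): δ = 35.58°  ✓
  (2,5): δ = 0.10°  ✓
  (2,6): δ = 39.16°  ✓
  (3,4): δ = 73.97°  ·
  (3,5): δ = 38.49°  ✓
  (3,6): δ = 0.77°  ✓
  (4,5): δ = 144.52°  ·
  (4,6): δ = 105.26°  ·
  (5,6): δ = 140.74°  ·
antipodal pairs: 10

count = 10; pairs: (0,4), (0,5), (1,4), (1,5), (1,6), (2,4), (2,5), (2,6), (3,5), (3,6)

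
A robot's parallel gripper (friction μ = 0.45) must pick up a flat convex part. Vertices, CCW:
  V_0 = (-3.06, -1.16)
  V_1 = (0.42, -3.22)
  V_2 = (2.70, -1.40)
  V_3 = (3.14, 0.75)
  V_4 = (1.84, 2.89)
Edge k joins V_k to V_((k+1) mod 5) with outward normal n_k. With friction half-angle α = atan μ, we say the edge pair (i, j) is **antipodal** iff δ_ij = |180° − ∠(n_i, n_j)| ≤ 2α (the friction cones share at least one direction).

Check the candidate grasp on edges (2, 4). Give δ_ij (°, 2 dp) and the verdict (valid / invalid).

α = atan 0.45 = 24.23°;  2α = 48.46°
edge 2: e_2 = (+0.44, +2.15);  n_2 = (+0.9797, -0.2005)
edge 4: e_4 = (-4.90, -4.05);  n_4 = (-0.6371, +0.7708)
∠(n_2, n_4) = 141.14°
δ = |180° − 141.14°| = 38.86°
38.86° ≤ 2α = 48.46°  →  valid

δ = 38.86°, valid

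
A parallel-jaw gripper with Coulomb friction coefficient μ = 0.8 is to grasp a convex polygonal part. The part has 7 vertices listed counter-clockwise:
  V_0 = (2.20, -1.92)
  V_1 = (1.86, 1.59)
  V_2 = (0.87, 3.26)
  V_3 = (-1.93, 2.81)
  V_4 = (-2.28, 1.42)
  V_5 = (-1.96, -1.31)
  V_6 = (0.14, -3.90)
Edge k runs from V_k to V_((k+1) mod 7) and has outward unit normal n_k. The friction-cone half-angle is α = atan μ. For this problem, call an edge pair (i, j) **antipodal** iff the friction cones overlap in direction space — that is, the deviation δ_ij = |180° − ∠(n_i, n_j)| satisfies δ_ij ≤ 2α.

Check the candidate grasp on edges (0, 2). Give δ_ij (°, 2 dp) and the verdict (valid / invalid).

δ = 86.40°, invalid

α = atan 0.8 = 38.66°;  2α = 77.32°
edge 0: e_0 = (-0.34, +3.51);  n_0 = (+0.9953, +0.0964)
edge 2: e_2 = (-2.80, -0.45);  n_2 = (-0.1587, +0.9873)
∠(n_0, n_2) = 93.60°
δ = |180° − 93.60°| = 86.40°
86.40° > 2α = 77.32°  →  invalid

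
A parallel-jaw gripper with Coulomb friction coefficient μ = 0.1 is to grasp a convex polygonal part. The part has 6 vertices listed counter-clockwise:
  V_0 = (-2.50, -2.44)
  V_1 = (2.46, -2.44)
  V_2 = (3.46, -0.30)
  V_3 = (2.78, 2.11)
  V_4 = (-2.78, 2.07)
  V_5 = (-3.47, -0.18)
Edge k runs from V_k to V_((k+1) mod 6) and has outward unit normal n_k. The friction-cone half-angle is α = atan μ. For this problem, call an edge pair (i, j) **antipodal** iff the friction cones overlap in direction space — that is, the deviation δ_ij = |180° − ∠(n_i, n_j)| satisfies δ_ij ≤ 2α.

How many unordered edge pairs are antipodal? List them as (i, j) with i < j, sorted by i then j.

count = 3; pairs: (0,3), (1,4), (2,5)

α = atan 0.1 = 5.71°;  2α = 11.42°
n_0 = (+0.0000, -1.0000)
n_1 = (+0.9060, -0.4233)
n_2 = (+0.9624, +0.2716)
n_3 = (-0.0072, +1.0000)
n_4 = (-0.9561, +0.2932)
n_5 = (-0.9189, -0.3944)
  (0,1): δ = 115.05°  ·
  (0,2): δ = 74.24°  ·
  (0,3): δ = 0.41°  ✓
  (0,4): δ = 72.95°  ·
  (0,5): δ = 113.23°  ·
  (1,2): δ = 139.20°  ·
  (1,3): δ = 64.54°  ·
  (1,4): δ = 8.00°  ✓
  (1,5): δ = 48.28°  ·
  (2,3): δ = 105.34°  ·
  (2,4): δ = 32.81°  ·
  (2,5): δ = 7.47°  ✓
  (3,4): δ = 107.46°  ·
  (3,5): δ = 67.18°  ·
  (4,5): δ = 139.72°  ·
antipodal pairs: 3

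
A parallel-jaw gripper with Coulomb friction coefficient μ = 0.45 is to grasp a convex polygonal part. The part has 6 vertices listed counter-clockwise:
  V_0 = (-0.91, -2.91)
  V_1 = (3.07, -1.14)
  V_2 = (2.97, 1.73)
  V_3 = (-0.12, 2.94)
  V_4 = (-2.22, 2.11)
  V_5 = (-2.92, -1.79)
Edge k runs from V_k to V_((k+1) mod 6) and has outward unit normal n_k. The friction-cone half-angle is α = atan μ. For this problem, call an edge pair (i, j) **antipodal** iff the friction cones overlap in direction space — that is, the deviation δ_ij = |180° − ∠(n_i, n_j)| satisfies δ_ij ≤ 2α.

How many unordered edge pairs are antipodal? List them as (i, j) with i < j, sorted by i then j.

count = 4; pairs: (0,2), (0,3), (1,4), (2,5)

α = atan 0.45 = 24.23°;  2α = 48.46°
n_0 = (+0.4064, -0.9137)
n_1 = (+0.9994, +0.0348)
n_2 = (+0.3646, +0.9312)
n_3 = (-0.3676, +0.9300)
n_4 = (-0.9843, +0.1767)
n_5 = (-0.4867, -0.8735)
  (0,1): δ = 111.98°  ·
  (0,2): δ = 45.36°  ✓
  (0,3): δ = 2.41°  ✓
  (0,4): δ = 55.85°  ·
  (0,5): δ = 126.90°  ·
  (1,2): δ = 113.38°  ·
  (1,3): δ = 70.43°  ·
  (1,4): δ = 12.17°  ✓
  (1,5): δ = 58.88°  ·
  (2,3): δ = 137.05°  ·
  (2,4): δ = 78.79°  ·
  (2,5): δ = 7.74°  ✓
  (3,4): δ = 121.74°  ·
  (3,5): δ = 50.69°  ·
  (4,5): δ = 108.95°  ·
antipodal pairs: 4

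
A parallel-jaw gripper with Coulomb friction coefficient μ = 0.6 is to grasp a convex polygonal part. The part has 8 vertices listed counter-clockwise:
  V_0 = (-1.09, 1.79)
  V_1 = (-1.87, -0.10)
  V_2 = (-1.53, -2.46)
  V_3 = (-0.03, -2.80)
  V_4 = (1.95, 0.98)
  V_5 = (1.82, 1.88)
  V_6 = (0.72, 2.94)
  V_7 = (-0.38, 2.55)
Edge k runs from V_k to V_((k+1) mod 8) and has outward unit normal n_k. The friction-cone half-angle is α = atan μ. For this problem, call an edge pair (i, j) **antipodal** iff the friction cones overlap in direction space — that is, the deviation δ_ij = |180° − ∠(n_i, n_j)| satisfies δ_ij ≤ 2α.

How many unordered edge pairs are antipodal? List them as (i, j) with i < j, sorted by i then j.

count = 11; pairs: (0,3), (0,4), (1,3), (1,4), (1,5), (2,5), (2,6), (2,7), (3,6), (3,7), (4,7)

α = atan 0.6 = 30.96°;  2α = 61.93°
n_0 = (-0.9244, +0.3815)
n_1 = (-0.9898, -0.1426)
n_2 = (-0.2211, -0.9753)
n_3 = (+0.8858, -0.4640)
n_4 = (+0.9897, +0.1430)
n_5 = (+0.6939, +0.7201)
n_6 = (-0.3342, +0.9425)
n_7 = (-0.7307, +0.6827)
  (0,1): δ = 149.38°  ·
  (0,2): δ = 80.35°  ·
  (0,3): δ = 5.22°  ✓
  (0,4): δ = 30.65°  ✓
  (0,5): δ = 68.49°  ·
  (0,6): δ = 131.95°  ·
  (0,7): δ = 159.37°  ·
  (1,2): δ = 110.97°  ·
  (1,3): δ = 35.84°  ✓
  (1,4): δ = 0.02°  ✓
  (1,5): δ = 37.86°  ✓
  (1,6): δ = 101.32°  ·
  (1,7): δ = 128.75°  ·
  (2,3): δ = 104.87°  ·
  (2,4): δ = 69.01°  ·
  (2,5): δ = 31.17°  ✓
  (2,6): δ = 32.29°  ✓
  (2,7): δ = 59.72°  ✓
  (3,4): δ = 144.13°  ·
  (3,5): δ = 106.29°  ·
  (3,6): δ = 42.83°  ✓
  (3,7): δ = 15.41°  ✓
  (4,5): δ = 142.16°  ·
  (4,6): δ = 78.70°  ·
  (4,7): δ = 51.27°  ✓
  (5,6): δ = 116.54°  ·
  (5,7): δ = 89.11°  ·
  (6,7): δ = 152.57°  ·
antipodal pairs: 11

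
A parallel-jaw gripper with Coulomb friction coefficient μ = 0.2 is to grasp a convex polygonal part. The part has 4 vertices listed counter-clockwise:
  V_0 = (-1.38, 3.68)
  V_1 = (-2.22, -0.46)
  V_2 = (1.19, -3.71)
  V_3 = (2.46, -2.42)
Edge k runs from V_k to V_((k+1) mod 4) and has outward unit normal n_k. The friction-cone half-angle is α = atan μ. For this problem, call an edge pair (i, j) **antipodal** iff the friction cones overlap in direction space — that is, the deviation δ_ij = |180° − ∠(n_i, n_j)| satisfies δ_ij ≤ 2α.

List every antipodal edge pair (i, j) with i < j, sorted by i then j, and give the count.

α = atan 0.2 = 11.31°;  2α = 22.62°
n_0 = (-0.9800, +0.1988)
n_1 = (-0.6899, -0.7239)
n_2 = (+0.7126, -0.7016)
n_3 = (+0.8463, +0.5327)
  (0,1): δ = 122.15°  ·
  (0,2): δ = 33.08°  ·
  (0,3): δ = 43.66°  ·
  (1,2): δ = 90.93°  ·
  (1,3): δ = 14.19°  ✓
  (2,3): δ = 103.26°  ·
antipodal pairs: 1

count = 1; pairs: (1,3)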